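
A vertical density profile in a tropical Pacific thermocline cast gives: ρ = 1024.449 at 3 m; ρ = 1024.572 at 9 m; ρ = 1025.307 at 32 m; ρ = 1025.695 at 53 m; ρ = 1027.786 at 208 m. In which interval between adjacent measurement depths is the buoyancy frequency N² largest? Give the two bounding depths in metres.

9–32 m

Compute the density gradient over each adjacent pair:
  3–9 m: Δρ/Δz = 0.123/6 = 0.021 kg m⁻⁴
  9–32 m: Δρ/Δz = 0.735/23 = 0.032 kg m⁻⁴
  32–53 m: Δρ/Δz = 0.388/21 = 0.018 kg m⁻⁴
  53–208 m: Δρ/Δz = 2.091/155 = 0.013 kg m⁻⁴
The largest gradient is in the 9–32 m interval — the pycnocline.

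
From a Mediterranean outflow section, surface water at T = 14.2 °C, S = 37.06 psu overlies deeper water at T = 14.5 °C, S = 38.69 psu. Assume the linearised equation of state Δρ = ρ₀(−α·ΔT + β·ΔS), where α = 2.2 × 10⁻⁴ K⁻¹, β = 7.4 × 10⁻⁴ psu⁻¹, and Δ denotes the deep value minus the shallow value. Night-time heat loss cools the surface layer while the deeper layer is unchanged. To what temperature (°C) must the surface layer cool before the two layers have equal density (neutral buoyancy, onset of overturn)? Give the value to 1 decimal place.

9.0 °C

Neutral buoyancy requires Δρ = 0, i.e. −α(T_deep − T_surf′) + β(S_deep − S_surf) = 0.
T_surf′ = T_deep − (β/α)·ΔS = 14.5 − (7.4 × 10⁻⁴/2.2 × 10⁻⁴)·(+1.63) = 9.017 °C.
Cooling required: 14.2 − (9.017) = 5.183 °C.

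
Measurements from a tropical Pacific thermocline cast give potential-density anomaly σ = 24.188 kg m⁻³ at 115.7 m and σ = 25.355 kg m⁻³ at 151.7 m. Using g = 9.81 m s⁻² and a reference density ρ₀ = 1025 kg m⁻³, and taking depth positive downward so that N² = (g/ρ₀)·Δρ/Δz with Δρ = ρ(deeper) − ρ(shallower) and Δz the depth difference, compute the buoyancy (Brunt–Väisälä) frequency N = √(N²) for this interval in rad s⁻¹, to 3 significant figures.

Δρ = 1025.355 − 1024.188 = 1.167 kg m⁻³ over Δz = 151.7 − 115.7 = 36 m.
N² = (9.81/1025) × (1.167/36) = 3.1025 × 10⁻⁴ s⁻².
N = √(3.1025 × 10⁻⁴) = 0.017614 rad s⁻¹ ≈ 0.0176 rad s⁻¹.
Since Δρ > 0 the layer is stably stratified.

0.0176 rad s⁻¹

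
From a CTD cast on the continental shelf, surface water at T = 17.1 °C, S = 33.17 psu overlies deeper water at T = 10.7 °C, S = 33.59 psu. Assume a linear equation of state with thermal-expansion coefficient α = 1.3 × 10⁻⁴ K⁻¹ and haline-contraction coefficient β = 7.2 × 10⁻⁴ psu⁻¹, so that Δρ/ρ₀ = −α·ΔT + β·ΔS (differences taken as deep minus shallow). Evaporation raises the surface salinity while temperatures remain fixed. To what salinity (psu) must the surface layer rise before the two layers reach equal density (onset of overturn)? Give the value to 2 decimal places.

34.75 psu

Neutral buoyancy requires −α(T_deep − T_surf) + β(S_deep − S_surf′) = 0.
S_surf′ = S_deep − (α/β)·ΔT = 33.59 − (1.3 × 10⁻⁴/7.2 × 10⁻⁴)·(-6.4) = 34.7456 psu.
Increase required: 34.7456 − 33.17 = 1.5756 psu.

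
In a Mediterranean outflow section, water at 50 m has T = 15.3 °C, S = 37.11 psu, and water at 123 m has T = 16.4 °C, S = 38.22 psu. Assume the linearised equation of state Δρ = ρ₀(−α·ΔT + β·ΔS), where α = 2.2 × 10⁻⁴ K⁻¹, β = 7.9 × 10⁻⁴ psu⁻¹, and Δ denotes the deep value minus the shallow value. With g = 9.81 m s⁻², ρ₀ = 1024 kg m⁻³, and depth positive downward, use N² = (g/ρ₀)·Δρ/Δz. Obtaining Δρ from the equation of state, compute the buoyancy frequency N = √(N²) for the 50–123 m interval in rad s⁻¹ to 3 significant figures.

9.24 × 10⁻³ rad s⁻¹

ΔT = +1.1 K, ΔS = +1.11 psu (deep − shallow).
Δρ/ρ₀ = −αΔT + βΔS = -2.42 × 10⁻⁴ + 8.769 × 10⁻⁴ = 6.349 × 10⁻⁴, so Δρ ≈ 0.6501 kg m⁻³.
N² = (g/ρ₀)·Δρ/Δz = g·(Δρ/ρ₀)/Δz = 9.81 × 6.349 × 10⁻⁴ / 73 = 8.5320 × 10⁻⁵ s⁻².
N = √(8.5320 × 10⁻⁵) = 9.2369 × 10⁻³ rad s⁻¹ ≈ 9.24 × 10⁻³ rad s⁻¹.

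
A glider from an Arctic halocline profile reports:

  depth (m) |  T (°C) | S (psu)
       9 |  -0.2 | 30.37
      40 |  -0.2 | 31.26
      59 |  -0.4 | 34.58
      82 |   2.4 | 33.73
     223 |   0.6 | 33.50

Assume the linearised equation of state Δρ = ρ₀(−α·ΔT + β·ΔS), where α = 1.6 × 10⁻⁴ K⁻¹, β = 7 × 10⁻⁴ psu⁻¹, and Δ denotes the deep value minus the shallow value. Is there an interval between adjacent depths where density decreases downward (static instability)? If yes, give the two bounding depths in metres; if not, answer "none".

Evaluate Δρ/ρ₀ = −αΔT + βΔS across each adjacent pair:
  9–40 m: −αΔT+βΔS = −(1.6 × 10⁻⁴)(+0.0)+(7 × 10⁻⁴)(+0.89) = 6.2 × 10⁻⁴ → stable
  40–59 m: −αΔT+βΔS = −(1.6 × 10⁻⁴)(-0.2)+(7 × 10⁻⁴)(+3.32) = 2.4 × 10⁻³ → stable
  59–82 m: −αΔT+βΔS = −(1.6 × 10⁻⁴)(+2.8)+(7 × 10⁻⁴)(-0.85) = -1.0 × 10⁻³ → UNSTABLE
  82–223 m: −αΔT+βΔS = −(1.6 × 10⁻⁴)(-1.8)+(7 × 10⁻⁴)(-0.23) = 1.3 × 10⁻⁴ → stable
The 59–82 m interval has Δρ < 0: lighter water underlies denser water.

59–82 m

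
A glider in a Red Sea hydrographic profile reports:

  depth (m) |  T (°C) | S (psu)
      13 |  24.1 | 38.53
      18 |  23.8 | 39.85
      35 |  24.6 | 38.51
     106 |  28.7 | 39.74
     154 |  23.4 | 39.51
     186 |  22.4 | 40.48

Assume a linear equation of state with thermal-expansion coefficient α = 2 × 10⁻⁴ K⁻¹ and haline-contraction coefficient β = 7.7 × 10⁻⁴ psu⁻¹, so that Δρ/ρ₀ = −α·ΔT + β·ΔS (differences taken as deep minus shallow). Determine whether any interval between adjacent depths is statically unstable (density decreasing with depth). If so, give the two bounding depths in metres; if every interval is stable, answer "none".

18–35 m

Evaluate Δρ/ρ₀ = −αΔT + βΔS across each adjacent pair:
  13–18 m: −αΔT+βΔS = −(2 × 10⁻⁴)(-0.3)+(7.7 × 10⁻⁴)(+1.32) = 1.1 × 10⁻³ → stable
  18–35 m: −αΔT+βΔS = −(2 × 10⁻⁴)(+0.8)+(7.7 × 10⁻⁴)(-1.34) = -1.2 × 10⁻³ → UNSTABLE
  35–106 m: −αΔT+βΔS = −(2 × 10⁻⁴)(+4.1)+(7.7 × 10⁻⁴)(+1.23) = 1.3 × 10⁻⁴ → stable
  106–154 m: −αΔT+βΔS = −(2 × 10⁻⁴)(-5.3)+(7.7 × 10⁻⁴)(-0.23) = 8.8 × 10⁻⁴ → stable
  154–186 m: −αΔT+βΔS = −(2 × 10⁻⁴)(-1.0)+(7.7 × 10⁻⁴)(+0.97) = 9.5 × 10⁻⁴ → stable
The 18–35 m interval has Δρ < 0: lighter water underlies denser water.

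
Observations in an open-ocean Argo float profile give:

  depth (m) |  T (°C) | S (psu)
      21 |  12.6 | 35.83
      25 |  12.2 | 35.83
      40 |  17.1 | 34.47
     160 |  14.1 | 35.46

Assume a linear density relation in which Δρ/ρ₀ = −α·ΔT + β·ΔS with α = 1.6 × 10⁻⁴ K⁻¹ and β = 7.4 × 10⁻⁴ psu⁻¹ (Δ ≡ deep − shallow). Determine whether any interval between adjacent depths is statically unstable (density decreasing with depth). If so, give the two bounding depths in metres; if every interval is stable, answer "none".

Evaluate Δρ/ρ₀ = −αΔT + βΔS across each adjacent pair:
  21–25 m: −αΔT+βΔS = −(1.6 × 10⁻⁴)(-0.4)+(7.4 × 10⁻⁴)(+0.00) = 6.4 × 10⁻⁵ → stable
  25–40 m: −αΔT+βΔS = −(1.6 × 10⁻⁴)(+4.9)+(7.4 × 10⁻⁴)(-1.36) = -1.8 × 10⁻³ → UNSTABLE
  40–160 m: −αΔT+βΔS = −(1.6 × 10⁻⁴)(-3.0)+(7.4 × 10⁻⁴)(+0.99) = 1.2 × 10⁻³ → stable
The 25–40 m interval has Δρ < 0: lighter water underlies denser water.

25–40 m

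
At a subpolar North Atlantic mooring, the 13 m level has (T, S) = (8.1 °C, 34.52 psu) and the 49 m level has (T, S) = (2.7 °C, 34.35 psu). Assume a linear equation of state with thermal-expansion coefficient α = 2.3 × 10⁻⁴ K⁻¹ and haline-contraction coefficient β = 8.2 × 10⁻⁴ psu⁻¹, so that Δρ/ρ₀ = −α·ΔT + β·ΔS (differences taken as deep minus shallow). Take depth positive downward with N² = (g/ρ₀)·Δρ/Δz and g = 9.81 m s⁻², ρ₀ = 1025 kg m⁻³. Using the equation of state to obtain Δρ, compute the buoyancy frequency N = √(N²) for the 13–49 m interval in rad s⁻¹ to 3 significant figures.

ΔT = -5.4 K, ΔS = -0.17 psu (deep − shallow).
Δρ/ρ₀ = −αΔT + βΔS = 1.242 × 10⁻³ − 1.394 × 10⁻⁴ = 1.1026 × 10⁻³, so Δρ ≈ 1.130 kg m⁻³.
N² = (g/ρ₀)·Δρ/Δz = g·(Δρ/ρ₀)/Δz = 9.81 × 1.1026 × 10⁻³ / 36 = 3.0046 × 10⁻⁴ s⁻².
N = √(3.0046 × 10⁻⁴) = 0.017334 rad s⁻¹ ≈ 0.0173 rad s⁻¹.

0.0173 rad s⁻¹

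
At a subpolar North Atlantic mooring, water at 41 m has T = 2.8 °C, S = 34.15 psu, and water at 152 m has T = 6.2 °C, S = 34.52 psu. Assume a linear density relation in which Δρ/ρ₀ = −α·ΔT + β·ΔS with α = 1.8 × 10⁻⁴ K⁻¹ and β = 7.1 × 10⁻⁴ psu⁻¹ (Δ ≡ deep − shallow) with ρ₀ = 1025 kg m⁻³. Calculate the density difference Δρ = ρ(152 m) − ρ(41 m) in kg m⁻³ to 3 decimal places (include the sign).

ΔT = +3.4 K, ΔS = +0.37 psu (deep − shallow).
Δρ/ρ₀ = −(1.8 × 10⁻⁴)(+3.4) + (7.1 × 10⁻⁴)(+0.37) = -3.493 × 10⁻⁴.
Δρ = 1025 × (-3.493 × 10⁻⁴) = -0.358 kg m⁻³.
Negative Δρ: lighter below, statically unstable.

-0.358 kg m⁻³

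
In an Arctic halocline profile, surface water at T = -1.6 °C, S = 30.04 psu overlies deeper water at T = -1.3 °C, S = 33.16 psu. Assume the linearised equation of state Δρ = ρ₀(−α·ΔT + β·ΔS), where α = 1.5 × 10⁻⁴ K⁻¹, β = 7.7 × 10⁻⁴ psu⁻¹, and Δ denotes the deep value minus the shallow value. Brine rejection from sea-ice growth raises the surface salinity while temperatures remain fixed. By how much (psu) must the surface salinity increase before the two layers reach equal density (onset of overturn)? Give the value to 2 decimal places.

Neutral buoyancy requires −α(T_deep − T_surf) + β(S_deep − S_surf′) = 0.
S_surf′ = S_deep − (α/β)·ΔT = 33.16 − (1.5 × 10⁻⁴/7.7 × 10⁻⁴)·(+0.3) = 33.1016 psu.
Increase required: 33.1016 − 30.04 = 3.0616 psu.

3.06 psu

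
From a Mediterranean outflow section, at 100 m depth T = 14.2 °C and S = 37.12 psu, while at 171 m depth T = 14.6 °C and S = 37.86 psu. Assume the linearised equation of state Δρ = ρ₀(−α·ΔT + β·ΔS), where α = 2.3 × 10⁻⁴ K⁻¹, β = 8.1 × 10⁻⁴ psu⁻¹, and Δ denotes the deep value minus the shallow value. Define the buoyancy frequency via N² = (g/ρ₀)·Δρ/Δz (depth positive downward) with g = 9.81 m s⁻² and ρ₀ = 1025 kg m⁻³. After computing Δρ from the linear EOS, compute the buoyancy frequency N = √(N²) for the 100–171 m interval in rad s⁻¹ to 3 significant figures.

8.37 × 10⁻³ rad s⁻¹

ΔT = +0.4 K, ΔS = +0.74 psu (deep − shallow).
Δρ/ρ₀ = −αΔT + βΔS = -9.20 × 10⁻⁵ + 5.994 × 10⁻⁴ = 5.074 × 10⁻⁴, so Δρ ≈ 0.5201 kg m⁻³.
N² = (g/ρ₀)·Δρ/Δz = g·(Δρ/ρ₀)/Δz = 9.81 × 5.074 × 10⁻⁴ / 71 = 7.0107 × 10⁻⁵ s⁻².
N = √(7.0107 × 10⁻⁵) = 8.3730 × 10⁻³ rad s⁻¹ ≈ 8.37 × 10⁻³ rad s⁻¹.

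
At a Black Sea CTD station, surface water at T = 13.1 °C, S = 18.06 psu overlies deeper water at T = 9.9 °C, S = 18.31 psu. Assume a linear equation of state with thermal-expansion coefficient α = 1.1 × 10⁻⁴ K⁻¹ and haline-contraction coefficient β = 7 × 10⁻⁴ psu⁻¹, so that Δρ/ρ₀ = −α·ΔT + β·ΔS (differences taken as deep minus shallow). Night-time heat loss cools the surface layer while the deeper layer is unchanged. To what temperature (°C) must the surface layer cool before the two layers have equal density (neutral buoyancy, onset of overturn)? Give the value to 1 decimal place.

8.3 °C

Neutral buoyancy requires Δρ = 0, i.e. −α(T_deep − T_surf′) + β(S_deep − S_surf) = 0.
T_surf′ = T_deep − (β/α)·ΔS = 9.9 − (7 × 10⁻⁴/1.1 × 10⁻⁴)·(+0.25) = 8.309 °C.
Cooling required: 13.1 − (8.309) = 4.791 °C.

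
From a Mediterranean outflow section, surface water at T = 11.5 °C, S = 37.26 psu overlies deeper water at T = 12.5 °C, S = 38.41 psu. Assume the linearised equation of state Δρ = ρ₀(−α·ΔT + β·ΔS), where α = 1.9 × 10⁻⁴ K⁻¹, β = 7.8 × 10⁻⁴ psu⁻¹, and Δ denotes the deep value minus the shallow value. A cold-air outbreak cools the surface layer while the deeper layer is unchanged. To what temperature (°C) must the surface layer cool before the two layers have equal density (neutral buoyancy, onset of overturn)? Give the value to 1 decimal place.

7.8 °C

Neutral buoyancy requires Δρ = 0, i.e. −α(T_deep − T_surf′) + β(S_deep − S_surf) = 0.
T_surf′ = T_deep − (β/α)·ΔS = 12.5 − (7.8 × 10⁻⁴/1.9 × 10⁻⁴)·(+1.15) = 7.779 °C.
Cooling required: 11.5 − (7.779) = 3.721 °C.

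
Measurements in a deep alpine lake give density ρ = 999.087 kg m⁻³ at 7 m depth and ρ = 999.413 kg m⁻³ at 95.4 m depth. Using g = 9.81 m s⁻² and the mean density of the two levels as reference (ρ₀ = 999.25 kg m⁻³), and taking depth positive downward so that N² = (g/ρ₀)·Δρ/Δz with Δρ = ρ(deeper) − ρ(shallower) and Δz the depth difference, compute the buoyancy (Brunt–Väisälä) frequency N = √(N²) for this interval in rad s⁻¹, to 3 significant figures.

6.02 × 10⁻³ rad s⁻¹

Δρ = 999.413 − 999.087 = 0.326 kg m⁻³ over Δz = 95.4 − 7 = 88.4 m.
N² = (9.81/999.25) × (0.326/88.4) = 3.6204 × 10⁻⁵ s⁻².
N = √(3.6204 × 10⁻⁵) = 6.0170 × 10⁻³ rad s⁻¹ ≈ 6.02 × 10⁻³ rad s⁻¹.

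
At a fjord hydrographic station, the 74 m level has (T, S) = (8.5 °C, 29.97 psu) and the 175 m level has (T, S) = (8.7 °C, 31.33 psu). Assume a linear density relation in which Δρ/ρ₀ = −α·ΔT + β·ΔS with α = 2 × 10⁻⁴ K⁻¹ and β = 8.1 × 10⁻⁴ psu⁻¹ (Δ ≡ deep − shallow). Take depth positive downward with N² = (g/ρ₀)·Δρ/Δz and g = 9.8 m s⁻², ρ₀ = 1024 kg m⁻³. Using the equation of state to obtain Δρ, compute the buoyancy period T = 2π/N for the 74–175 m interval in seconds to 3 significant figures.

ΔT = +0.2 K, ΔS = +1.36 psu (deep − shallow).
Δρ/ρ₀ = −αΔT + βΔS = -4.00 × 10⁻⁵ + 1.1016 × 10⁻³ = 1.0616 × 10⁻³, so Δρ ≈ 1.087 kg m⁻³.
N² = (g/ρ₀)·Δρ/Δz = g·(Δρ/ρ₀)/Δz = 9.8 × 1.0616 × 10⁻³ / 101 = 1.0301 × 10⁻⁴ s⁻².
N = √(1.0301 × 10⁻⁴) = 0.010149 rad s⁻¹ → T = 2π/N = 619.09 s ≈ 619 s.

619 s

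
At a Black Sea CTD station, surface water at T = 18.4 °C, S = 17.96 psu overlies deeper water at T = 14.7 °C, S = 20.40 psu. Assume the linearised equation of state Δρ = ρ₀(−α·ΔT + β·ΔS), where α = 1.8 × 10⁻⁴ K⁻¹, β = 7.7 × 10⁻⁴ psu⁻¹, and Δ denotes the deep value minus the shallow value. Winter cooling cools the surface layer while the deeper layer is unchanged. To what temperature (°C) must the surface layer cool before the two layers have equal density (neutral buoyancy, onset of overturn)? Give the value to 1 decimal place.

Neutral buoyancy requires Δρ = 0, i.e. −α(T_deep − T_surf′) + β(S_deep − S_surf) = 0.
T_surf′ = T_deep − (β/α)·ΔS = 14.7 − (7.7 × 10⁻⁴/1.8 × 10⁻⁴)·(+2.44) = 4.262 °C.
Cooling required: 18.4 − (4.262) = 14.138 °C.

4.3 °C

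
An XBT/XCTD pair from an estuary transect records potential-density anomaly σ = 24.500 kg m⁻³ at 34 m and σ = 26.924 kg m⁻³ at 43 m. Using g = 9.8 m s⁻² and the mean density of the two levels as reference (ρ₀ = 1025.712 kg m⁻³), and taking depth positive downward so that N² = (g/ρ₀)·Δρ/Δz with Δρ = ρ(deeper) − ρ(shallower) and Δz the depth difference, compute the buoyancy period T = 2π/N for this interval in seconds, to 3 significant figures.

124 s

Δρ = 1026.924 − 1024.500 = 2.424 kg m⁻³ over Δz = 43 − 34 = 9 m.
N² = (9.8/1025.712) × (2.424/9) = 2.5733 × 10⁻³ s⁻².
N = √(2.5733 × 10⁻³) = 0.050728 rad s⁻¹, so T = 2π/N = 123.86 s ≈ 124 s.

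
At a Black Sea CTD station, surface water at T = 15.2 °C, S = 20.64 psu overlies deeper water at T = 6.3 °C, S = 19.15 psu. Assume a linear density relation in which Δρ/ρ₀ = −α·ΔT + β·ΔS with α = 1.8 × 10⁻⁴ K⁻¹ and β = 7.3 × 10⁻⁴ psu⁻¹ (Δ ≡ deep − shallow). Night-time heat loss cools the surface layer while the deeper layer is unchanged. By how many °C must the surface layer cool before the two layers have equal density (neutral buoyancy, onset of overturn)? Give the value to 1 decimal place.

Neutral buoyancy requires Δρ = 0, i.e. −α(T_deep − T_surf′) + β(S_deep − S_surf) = 0.
T_surf′ = T_deep − (β/α)·ΔS = 6.3 − (7.3 × 10⁻⁴/1.8 × 10⁻⁴)·(-1.49) = 12.343 °C.
Cooling required: 15.2 − (12.343) = 2.857 °C.

2.9 °C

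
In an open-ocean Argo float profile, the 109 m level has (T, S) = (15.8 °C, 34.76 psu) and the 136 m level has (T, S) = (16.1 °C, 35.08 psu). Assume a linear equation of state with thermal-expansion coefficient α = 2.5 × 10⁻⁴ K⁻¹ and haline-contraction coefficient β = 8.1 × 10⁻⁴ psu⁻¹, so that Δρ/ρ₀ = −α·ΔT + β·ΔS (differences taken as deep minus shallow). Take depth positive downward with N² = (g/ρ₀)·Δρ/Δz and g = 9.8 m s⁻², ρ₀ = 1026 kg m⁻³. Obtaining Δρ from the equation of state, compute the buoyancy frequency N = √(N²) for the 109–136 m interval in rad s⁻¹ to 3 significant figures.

8.18 × 10⁻³ rad s⁻¹

ΔT = +0.3 K, ΔS = +0.32 psu (deep − shallow).
Δρ/ρ₀ = −αΔT + βΔS = -7.50 × 10⁻⁵ + 2.592 × 10⁻⁴ = 1.842 × 10⁻⁴, so Δρ ≈ 0.1890 kg m⁻³.
N² = (g/ρ₀)·Δρ/Δz = g·(Δρ/ρ₀)/Δz = 9.8 × 1.842 × 10⁻⁴ / 27 = 6.6858 × 10⁻⁵ s⁻².
N = √(6.6858 × 10⁻⁵) = 8.1767 × 10⁻³ rad s⁻¹ ≈ 8.18 × 10⁻³ rad s⁻¹.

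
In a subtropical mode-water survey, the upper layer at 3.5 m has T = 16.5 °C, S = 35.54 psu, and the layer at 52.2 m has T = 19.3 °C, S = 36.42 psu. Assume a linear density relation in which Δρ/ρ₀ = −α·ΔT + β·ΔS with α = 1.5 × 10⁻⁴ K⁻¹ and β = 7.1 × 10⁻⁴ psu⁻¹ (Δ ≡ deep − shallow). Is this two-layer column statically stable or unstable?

ΔT = 19.3 − 16.5 = +2.8 K and ΔS = 36.42 − 35.54 = +0.88 psu (deep − shallow).
−αΔT = -4.20 × 10⁻⁴; βΔS = 6.248 × 10⁻⁴; sum Δρ/ρ₀ = 2.048 × 10⁻⁴.
Δρ/ρ₀ > 0, so Δρ > 0: deeper water is denser → statically stable.

stable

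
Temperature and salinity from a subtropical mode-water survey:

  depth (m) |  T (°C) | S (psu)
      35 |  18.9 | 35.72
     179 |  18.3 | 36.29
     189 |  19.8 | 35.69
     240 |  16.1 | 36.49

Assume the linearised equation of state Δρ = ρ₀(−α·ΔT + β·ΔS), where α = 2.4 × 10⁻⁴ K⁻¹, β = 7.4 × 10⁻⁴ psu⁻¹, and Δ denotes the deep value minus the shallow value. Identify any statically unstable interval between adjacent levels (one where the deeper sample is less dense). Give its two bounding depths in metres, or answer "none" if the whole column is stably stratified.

Evaluate Δρ/ρ₀ = −αΔT + βΔS across each adjacent pair:
  35–179 m: −αΔT+βΔS = −(2.4 × 10⁻⁴)(-0.6)+(7.4 × 10⁻⁴)(+0.57) = 5.7 × 10⁻⁴ → stable
  179–189 m: −αΔT+βΔS = −(2.4 × 10⁻⁴)(+1.5)+(7.4 × 10⁻⁴)(-0.60) = -8.0 × 10⁻⁴ → UNSTABLE
  189–240 m: −αΔT+βΔS = −(2.4 × 10⁻⁴)(-3.7)+(7.4 × 10⁻⁴)(+0.80) = 1.5 × 10⁻³ → stable
The 179–189 m interval has Δρ < 0: lighter water underlies denser water.

179–189 m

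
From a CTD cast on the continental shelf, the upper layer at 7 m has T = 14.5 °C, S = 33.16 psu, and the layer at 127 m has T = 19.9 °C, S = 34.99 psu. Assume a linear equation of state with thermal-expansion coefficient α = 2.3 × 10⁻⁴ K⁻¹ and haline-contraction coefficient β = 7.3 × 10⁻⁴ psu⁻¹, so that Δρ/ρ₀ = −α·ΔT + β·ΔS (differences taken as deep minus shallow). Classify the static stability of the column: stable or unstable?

ΔT = 19.9 − 14.5 = +5.4 K and ΔS = 34.99 − 33.16 = +1.83 psu (deep − shallow).
−αΔT = -1.242 × 10⁻³; βΔS = 1.3359 × 10⁻³; sum Δρ/ρ₀ = 9.39 × 10⁻⁵.
Δρ/ρ₀ > 0, so Δρ > 0: deeper water is denser → statically stable.

stable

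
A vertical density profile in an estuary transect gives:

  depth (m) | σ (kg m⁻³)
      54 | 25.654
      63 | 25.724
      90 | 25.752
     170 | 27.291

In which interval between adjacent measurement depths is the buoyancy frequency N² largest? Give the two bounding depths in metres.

90–170 m

Compute the density gradient over each adjacent pair:
  54–63 m: Δρ/Δz = 0.070/9 = 7.8 × 10⁻³ kg m⁻⁴
  63–90 m: Δρ/Δz = 0.028/27 = 1.0 × 10⁻³ kg m⁻⁴
  90–170 m: Δρ/Δz = 1.539/80 = 0.019 kg m⁻⁴
The largest gradient is in the 90–170 m interval — the pycnocline.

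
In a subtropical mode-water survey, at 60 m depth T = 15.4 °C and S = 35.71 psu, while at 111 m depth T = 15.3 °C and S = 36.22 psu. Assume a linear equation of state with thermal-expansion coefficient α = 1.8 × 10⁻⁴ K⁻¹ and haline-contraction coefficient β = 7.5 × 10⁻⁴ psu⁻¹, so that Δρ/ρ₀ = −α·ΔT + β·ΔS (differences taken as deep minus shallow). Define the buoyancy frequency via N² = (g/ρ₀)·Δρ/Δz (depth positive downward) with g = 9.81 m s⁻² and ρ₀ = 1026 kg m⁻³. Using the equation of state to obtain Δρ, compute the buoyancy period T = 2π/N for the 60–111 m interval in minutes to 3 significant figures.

ΔT = -0.1 K, ΔS = +0.51 psu (deep − shallow).
Δρ/ρ₀ = −αΔT + βΔS = 1.80 × 10⁻⁵ + 3.825 × 10⁻⁴ = 4.005 × 10⁻⁴, so Δρ ≈ 0.4109 kg m⁻³.
N² = (g/ρ₀)·Δρ/Δz = g·(Δρ/ρ₀)/Δz = 9.81 × 4.005 × 10⁻⁴ / 51 = 7.7037 × 10⁻⁵ s⁻².
N = √(7.7037 × 10⁻⁵) = 8.7771 × 10⁻³ rad s⁻¹ → T = 2π/N = 715.86 s = 11.931 min ≈ 11.9 min.

11.9 min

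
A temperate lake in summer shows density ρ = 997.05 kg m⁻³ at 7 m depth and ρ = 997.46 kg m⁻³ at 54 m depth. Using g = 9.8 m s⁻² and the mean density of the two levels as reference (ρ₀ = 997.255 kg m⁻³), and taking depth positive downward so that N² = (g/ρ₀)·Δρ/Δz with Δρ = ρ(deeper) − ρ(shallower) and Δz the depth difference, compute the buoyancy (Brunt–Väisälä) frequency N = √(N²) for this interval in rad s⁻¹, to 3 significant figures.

Δρ = 997.46 − 997.05 = 0.41 kg m⁻³ over Δz = 54 − 7 = 47 m.
N² = (9.8/997.255) × (0.41/47) = 8.5725 × 10⁻⁵ s⁻².
N = √(8.5725 × 10⁻⁵) = 9.2588 × 10⁻³ rad s⁻¹ ≈ 9.26 × 10⁻³ rad s⁻¹.

9.26 × 10⁻³ rad s⁻¹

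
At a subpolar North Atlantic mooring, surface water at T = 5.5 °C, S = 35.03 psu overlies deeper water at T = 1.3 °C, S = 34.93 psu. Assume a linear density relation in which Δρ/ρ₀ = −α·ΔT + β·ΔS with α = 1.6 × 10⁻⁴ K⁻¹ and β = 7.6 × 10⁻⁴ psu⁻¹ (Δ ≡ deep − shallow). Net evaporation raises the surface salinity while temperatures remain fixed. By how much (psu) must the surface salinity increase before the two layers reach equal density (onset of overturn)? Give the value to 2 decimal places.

0.78 psu

Neutral buoyancy requires −α(T_deep − T_surf) + β(S_deep − S_surf′) = 0.
S_surf′ = S_deep − (α/β)·ΔT = 34.93 − (1.6 × 10⁻⁴/7.6 × 10⁻⁴)·(-4.2) = 35.8142 psu.
Increase required: 35.8142 − 35.03 = 0.7842 psu.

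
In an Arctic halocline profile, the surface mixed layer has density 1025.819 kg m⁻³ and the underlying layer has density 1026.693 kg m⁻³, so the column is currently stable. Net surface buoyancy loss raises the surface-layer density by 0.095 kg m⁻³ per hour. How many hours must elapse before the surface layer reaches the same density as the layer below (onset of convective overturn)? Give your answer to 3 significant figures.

Density deficit of the surface layer: 1026.693 − 1025.819 = 0.874 kg m⁻³.
Required change = 0.874 / 0.095 = 9.20 hours.

9.20 hours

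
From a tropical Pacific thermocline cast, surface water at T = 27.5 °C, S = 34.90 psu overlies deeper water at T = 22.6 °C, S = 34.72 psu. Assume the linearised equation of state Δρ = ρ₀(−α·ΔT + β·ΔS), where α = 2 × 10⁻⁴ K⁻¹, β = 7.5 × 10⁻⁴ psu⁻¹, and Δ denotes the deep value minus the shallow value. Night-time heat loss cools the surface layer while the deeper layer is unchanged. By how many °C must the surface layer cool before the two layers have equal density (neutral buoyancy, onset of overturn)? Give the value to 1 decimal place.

4.2 °C

Neutral buoyancy requires Δρ = 0, i.e. −α(T_deep − T_surf′) + β(S_deep − S_surf) = 0.
T_surf′ = T_deep − (β/α)·ΔS = 22.6 − (7.5 × 10⁻⁴/2 × 10⁻⁴)·(-0.18) = 23.275 °C.
Cooling required: 27.5 − (23.275) = 4.225 °C.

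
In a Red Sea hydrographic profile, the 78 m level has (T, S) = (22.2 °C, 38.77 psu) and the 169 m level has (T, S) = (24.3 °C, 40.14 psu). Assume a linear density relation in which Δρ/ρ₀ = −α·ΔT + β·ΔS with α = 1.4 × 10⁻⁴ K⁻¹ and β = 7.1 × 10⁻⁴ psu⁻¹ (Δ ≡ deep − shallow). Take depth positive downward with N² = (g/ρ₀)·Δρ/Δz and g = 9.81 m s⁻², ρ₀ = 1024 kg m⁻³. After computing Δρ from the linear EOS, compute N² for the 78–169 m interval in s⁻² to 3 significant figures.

7.32 × 10⁻⁵ s⁻²

ΔT = +2.1 K, ΔS = +1.37 psu (deep − shallow).
Δρ/ρ₀ = −αΔT + βΔS = -2.94 × 10⁻⁴ + 9.727 × 10⁻⁴ = 6.787 × 10⁻⁴, so Δρ ≈ 0.6950 kg m⁻³.
N² = (g/ρ₀)·Δρ/Δz = g·(Δρ/ρ₀)/Δz = 9.81 × 6.787 × 10⁻⁴ / 91 = 7.3165 × 10⁻⁵ s⁻² ≈ 7.32 × 10⁻⁵ s⁻².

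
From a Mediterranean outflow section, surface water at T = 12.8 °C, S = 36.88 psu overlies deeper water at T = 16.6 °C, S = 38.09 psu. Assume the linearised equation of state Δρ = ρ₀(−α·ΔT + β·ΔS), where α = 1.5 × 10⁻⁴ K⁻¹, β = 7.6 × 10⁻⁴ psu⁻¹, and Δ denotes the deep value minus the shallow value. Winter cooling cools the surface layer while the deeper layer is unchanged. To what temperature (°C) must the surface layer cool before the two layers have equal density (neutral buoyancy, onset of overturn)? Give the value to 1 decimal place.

10.5 °C

Neutral buoyancy requires Δρ = 0, i.e. −α(T_deep − T_surf′) + β(S_deep − S_surf) = 0.
T_surf′ = T_deep − (β/α)·ΔS = 16.6 − (7.6 × 10⁻⁴/1.5 × 10⁻⁴)·(+1.21) = 10.469 °C.
Cooling required: 12.8 − (10.469) = 2.331 °C.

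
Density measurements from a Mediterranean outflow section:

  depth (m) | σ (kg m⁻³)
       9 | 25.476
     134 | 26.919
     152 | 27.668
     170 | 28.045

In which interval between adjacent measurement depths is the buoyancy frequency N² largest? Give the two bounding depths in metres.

Compute the density gradient over each adjacent pair:
  9–134 m: Δρ/Δz = 1.443/125 = 0.012 kg m⁻⁴
  134–152 m: Δρ/Δz = 0.749/18 = 0.042 kg m⁻⁴
  152–170 m: Δρ/Δz = 0.377/18 = 0.021 kg m⁻⁴
The largest gradient is in the 134–152 m interval — the pycnocline.

134–152 m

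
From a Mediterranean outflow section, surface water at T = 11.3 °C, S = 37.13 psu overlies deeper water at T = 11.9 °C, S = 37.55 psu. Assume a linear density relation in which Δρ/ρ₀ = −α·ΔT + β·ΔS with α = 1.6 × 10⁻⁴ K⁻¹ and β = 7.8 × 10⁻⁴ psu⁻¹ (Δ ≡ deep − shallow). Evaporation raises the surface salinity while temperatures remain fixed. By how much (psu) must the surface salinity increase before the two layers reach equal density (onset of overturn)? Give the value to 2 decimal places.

Neutral buoyancy requires −α(T_deep − T_surf) + β(S_deep − S_surf′) = 0.
S_surf′ = S_deep − (α/β)·ΔT = 37.55 − (1.6 × 10⁻⁴/7.8 × 10⁻⁴)·(+0.6) = 37.4269 psu.
Increase required: 37.4269 − 37.13 = 0.2969 psu.

0.30 psu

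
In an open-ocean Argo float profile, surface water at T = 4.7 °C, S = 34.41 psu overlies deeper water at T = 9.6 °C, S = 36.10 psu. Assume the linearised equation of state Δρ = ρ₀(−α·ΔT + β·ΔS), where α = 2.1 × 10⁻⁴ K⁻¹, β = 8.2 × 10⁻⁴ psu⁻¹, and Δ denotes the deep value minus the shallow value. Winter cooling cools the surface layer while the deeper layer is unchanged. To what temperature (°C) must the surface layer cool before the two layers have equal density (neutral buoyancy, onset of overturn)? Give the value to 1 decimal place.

Neutral buoyancy requires Δρ = 0, i.e. −α(T_deep − T_surf′) + β(S_deep − S_surf) = 0.
T_surf′ = T_deep − (β/α)·ΔS = 9.6 − (8.2 × 10⁻⁴/2.1 × 10⁻⁴)·(+1.69) = 3.001 °C.
Cooling required: 4.7 − (3.001) = 1.699 °C.

3.0 °C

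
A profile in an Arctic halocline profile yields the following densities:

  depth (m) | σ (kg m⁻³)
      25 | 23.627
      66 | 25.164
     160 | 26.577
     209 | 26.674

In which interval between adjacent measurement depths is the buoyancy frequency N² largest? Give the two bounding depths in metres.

Compute the density gradient over each adjacent pair:
  25–66 m: Δρ/Δz = 1.537/41 = 0.037 kg m⁻⁴
  66–160 m: Δρ/Δz = 1.413/94 = 0.015 kg m⁻⁴
  160–209 m: Δρ/Δz = 0.097/49 = 2.0 × 10⁻³ kg m⁻⁴
The largest gradient is in the 25–66 m interval — the pycnocline.

25–66 m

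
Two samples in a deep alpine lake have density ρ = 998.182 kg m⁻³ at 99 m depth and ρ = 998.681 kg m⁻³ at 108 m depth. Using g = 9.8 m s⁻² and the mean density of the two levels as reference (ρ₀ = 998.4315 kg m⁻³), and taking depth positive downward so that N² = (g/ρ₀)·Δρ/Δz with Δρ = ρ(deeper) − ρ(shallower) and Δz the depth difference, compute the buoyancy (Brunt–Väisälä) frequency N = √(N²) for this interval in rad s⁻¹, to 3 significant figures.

0.0233 rad s⁻¹

Δρ = 998.681 − 998.182 = 0.499 kg m⁻³ over Δz = 108 − 99 = 9 m.
N² = (9.8/998.4315) × (0.499/9) = 5.4421 × 10⁻⁴ s⁻².
N = √(5.4421 × 10⁻⁴) = 0.023328 rad s⁻¹ ≈ 0.0233 rad s⁻¹.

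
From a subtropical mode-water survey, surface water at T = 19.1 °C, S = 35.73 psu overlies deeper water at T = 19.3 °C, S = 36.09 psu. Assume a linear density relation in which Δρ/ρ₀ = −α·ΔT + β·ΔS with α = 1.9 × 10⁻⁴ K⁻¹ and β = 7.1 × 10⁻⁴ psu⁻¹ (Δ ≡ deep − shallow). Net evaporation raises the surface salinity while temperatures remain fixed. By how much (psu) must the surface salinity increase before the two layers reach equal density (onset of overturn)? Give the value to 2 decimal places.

0.31 psu

Neutral buoyancy requires −α(T_deep − T_surf) + β(S_deep − S_surf′) = 0.
S_surf′ = S_deep − (α/β)·ΔT = 36.09 − (1.9 × 10⁻⁴/7.1 × 10⁻⁴)·(+0.2) = 36.0365 psu.
Increase required: 36.0365 − 35.73 = 0.3065 psu.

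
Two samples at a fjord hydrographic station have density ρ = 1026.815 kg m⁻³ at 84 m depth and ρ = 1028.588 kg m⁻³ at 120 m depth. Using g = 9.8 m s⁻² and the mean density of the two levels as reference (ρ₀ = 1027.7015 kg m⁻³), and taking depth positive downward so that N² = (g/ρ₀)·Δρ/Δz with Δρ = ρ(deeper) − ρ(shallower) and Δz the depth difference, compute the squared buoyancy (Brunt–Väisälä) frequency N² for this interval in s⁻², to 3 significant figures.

Δρ = 1028.588 − 1026.815 = 1.773 kg m⁻³ over Δz = 120 − 84 = 36 m.
N² = (9.8/1027.7015) × (1.773/36) = 4.6964 × 10⁻⁴ s⁻² ≈ 4.70 × 10⁻⁴ s⁻².
Since Δρ > 0 the layer is stably stratified.

4.70 × 10⁻⁴ s⁻²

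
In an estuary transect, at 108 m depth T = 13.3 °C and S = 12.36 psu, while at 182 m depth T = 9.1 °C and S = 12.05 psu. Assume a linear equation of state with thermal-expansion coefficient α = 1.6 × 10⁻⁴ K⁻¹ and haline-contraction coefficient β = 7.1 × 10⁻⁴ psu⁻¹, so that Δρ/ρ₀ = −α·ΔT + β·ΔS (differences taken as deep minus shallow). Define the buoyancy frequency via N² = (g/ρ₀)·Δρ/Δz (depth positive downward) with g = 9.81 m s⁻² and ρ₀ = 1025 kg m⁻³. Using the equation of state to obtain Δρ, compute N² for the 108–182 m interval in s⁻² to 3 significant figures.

ΔT = -4.2 K, ΔS = -0.31 psu (deep − shallow).
Δρ/ρ₀ = −αΔT + βΔS = 6.72 × 10⁻⁴ − 2.201 × 10⁻⁴ = 4.519 × 10⁻⁴, so Δρ ≈ 0.4632 kg m⁻³.
N² = (g/ρ₀)·Δρ/Δz = g·(Δρ/ρ₀)/Δz = 9.81 × 4.519 × 10⁻⁴ / 74 = 5.9907 × 10⁻⁵ s⁻² ≈ 5.99 × 10⁻⁵ s⁻².

5.99 × 10⁻⁵ s⁻²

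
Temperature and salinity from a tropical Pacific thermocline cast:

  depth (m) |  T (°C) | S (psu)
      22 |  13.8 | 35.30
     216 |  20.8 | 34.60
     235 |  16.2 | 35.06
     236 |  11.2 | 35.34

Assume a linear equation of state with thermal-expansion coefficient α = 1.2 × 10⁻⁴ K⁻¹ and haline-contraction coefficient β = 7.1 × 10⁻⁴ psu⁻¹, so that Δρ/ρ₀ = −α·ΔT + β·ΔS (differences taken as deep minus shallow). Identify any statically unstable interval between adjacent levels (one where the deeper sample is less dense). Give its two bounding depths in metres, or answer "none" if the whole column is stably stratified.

Evaluate Δρ/ρ₀ = −αΔT + βΔS across each adjacent pair:
  22–216 m: −αΔT+βΔS = −(1.2 × 10⁻⁴)(+7.0)+(7.1 × 10⁻⁴)(-0.70) = -1.3 × 10⁻³ → UNSTABLE
  216–235 m: −αΔT+βΔS = −(1.2 × 10⁻⁴)(-4.6)+(7.1 × 10⁻⁴)(+0.46) = 8.8 × 10⁻⁴ → stable
  235–236 m: −αΔT+βΔS = −(1.2 × 10⁻⁴)(-5.0)+(7.1 × 10⁻⁴)(+0.28) = 8.0 × 10⁻⁴ → stable
The 22–216 m interval has Δρ < 0: lighter water underlies denser water.

22–216 m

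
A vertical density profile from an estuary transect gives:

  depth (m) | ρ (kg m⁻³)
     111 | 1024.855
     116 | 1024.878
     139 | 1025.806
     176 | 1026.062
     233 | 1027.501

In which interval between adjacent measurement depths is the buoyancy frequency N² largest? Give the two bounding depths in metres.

116–139 m

Compute the density gradient over each adjacent pair:
  111–116 m: Δρ/Δz = 0.023/5 = 4.6 × 10⁻³ kg m⁻⁴
  116–139 m: Δρ/Δz = 0.928/23 = 0.040 kg m⁻⁴
  139–176 m: Δρ/Δz = 0.256/37 = 6.9 × 10⁻³ kg m⁻⁴
  176–233 m: Δρ/Δz = 1.439/57 = 0.025 kg m⁻⁴
The largest gradient is in the 116–139 m interval — the pycnocline.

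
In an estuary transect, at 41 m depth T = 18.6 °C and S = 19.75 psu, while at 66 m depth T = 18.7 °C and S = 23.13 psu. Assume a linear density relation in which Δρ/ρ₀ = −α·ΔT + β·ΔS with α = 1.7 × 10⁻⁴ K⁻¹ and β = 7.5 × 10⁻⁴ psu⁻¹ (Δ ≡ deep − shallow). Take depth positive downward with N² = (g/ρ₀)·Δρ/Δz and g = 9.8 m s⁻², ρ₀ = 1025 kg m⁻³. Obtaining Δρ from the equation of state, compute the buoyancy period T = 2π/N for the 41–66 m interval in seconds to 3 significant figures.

200 s

ΔT = +0.1 K, ΔS = +3.38 psu (deep − shallow).
Δρ/ρ₀ = −αΔT + βΔS = -1.70 × 10⁻⁵ + 2.535 × 10⁻³ = 2.518 × 10⁻³, so Δρ ≈ 2.581 kg m⁻³.
N² = (g/ρ₀)·Δρ/Δz = g·(Δρ/ρ₀)/Δz = 9.8 × 2.518 × 10⁻³ / 25 = 9.8706 × 10⁻⁴ s⁻².
N = √(9.8706 × 10⁻⁴) = 0.031418 rad s⁻¹ → T = 2π/N = 199.99 s ≈ 200 s.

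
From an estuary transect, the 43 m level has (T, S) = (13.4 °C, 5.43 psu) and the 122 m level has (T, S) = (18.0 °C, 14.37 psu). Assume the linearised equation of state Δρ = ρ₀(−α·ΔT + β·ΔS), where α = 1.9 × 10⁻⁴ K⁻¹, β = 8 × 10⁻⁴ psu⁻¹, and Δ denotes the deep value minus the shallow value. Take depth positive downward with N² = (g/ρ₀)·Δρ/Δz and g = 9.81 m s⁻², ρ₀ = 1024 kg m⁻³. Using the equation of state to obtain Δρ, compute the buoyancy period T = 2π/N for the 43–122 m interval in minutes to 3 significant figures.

3.75 min

ΔT = +4.6 K, ΔS = +8.94 psu (deep − shallow).
Δρ/ρ₀ = −αΔT + βΔS = -8.74 × 10⁻⁴ + 7.152 × 10⁻³ = 6.278 × 10⁻³, so Δρ ≈ 6.429 kg m⁻³.
N² = (g/ρ₀)·Δρ/Δz = g·(Δρ/ρ₀)/Δz = 9.81 × 6.278 × 10⁻³ / 79 = 7.7958 × 10⁻⁴ s⁻².
N = √(7.7958 × 10⁻⁴) = 0.027921 rad s⁻¹ → T = 2π/N = 225.03 s = 3.7505 min ≈ 3.75 min.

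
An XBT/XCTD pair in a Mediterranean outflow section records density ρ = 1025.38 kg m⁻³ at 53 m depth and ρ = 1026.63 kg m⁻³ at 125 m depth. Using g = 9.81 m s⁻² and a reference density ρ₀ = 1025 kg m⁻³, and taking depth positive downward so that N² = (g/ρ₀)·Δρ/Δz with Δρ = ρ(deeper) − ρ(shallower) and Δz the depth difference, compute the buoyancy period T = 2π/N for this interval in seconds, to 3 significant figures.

Δρ = 1026.63 − 1025.38 = 1.25 kg m⁻³ over Δz = 125 − 53 = 72 m.
N² = (9.81/1025) × (1.25/72) = 1.6616 × 10⁻⁴ s⁻².
N = √(1.6616 × 10⁻⁴) = 0.012890 rad s⁻¹, so T = 2π/N = 487.45 s ≈ 487 s.
A positive N² confirms static stability across the interval.

487 s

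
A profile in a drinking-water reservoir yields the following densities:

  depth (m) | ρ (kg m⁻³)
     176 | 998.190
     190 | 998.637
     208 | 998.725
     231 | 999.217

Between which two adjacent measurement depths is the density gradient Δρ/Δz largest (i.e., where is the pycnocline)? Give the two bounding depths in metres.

176–190 m

Compute the density gradient over each adjacent pair:
  176–190 m: Δρ/Δz = 0.447/14 = 0.032 kg m⁻⁴
  190–208 m: Δρ/Δz = 0.088/18 = 4.9 × 10⁻³ kg m⁻⁴
  208–231 m: Δρ/Δz = 0.492/23 = 0.021 kg m⁻⁴
The largest gradient is in the 176–190 m interval — the pycnocline.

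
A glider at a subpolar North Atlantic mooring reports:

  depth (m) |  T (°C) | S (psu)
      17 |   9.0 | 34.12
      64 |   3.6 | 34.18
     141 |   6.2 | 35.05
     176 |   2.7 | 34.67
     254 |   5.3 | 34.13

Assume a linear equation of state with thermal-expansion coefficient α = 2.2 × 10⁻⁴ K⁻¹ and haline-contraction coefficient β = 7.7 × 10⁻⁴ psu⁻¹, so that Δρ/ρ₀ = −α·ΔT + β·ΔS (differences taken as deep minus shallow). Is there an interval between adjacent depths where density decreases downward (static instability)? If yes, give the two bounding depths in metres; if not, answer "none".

Evaluate Δρ/ρ₀ = −αΔT + βΔS across each adjacent pair:
  17–64 m: −αΔT+βΔS = −(2.2 × 10⁻⁴)(-5.4)+(7.7 × 10⁻⁴)(+0.06) = 1.2 × 10⁻³ → stable
  64–141 m: −αΔT+βΔS = −(2.2 × 10⁻⁴)(+2.6)+(7.7 × 10⁻⁴)(+0.87) = 9.8 × 10⁻⁵ → stable
  141–176 m: −αΔT+βΔS = −(2.2 × 10⁻⁴)(-3.5)+(7.7 × 10⁻⁴)(-0.38) = 4.8 × 10⁻⁴ → stable
  176–254 m: −αΔT+βΔS = −(2.2 × 10⁻⁴)(+2.6)+(7.7 × 10⁻⁴)(-0.54) = -9.9 × 10⁻⁴ → UNSTABLE
The 176–254 m interval has Δρ < 0: lighter water underlies denser water.

176–254 m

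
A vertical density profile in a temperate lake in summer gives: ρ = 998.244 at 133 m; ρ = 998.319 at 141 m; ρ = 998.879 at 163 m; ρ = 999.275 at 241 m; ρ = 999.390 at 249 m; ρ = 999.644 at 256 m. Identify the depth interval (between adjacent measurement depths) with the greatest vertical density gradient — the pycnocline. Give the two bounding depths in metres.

249–256 m

Compute the density gradient over each adjacent pair:
  133–141 m: Δρ/Δz = 0.075/8 = 9.4 × 10⁻³ kg m⁻⁴
  141–163 m: Δρ/Δz = 0.560/22 = 0.025 kg m⁻⁴
  163–241 m: Δρ/Δz = 0.396/78 = 5.1 × 10⁻³ kg m⁻⁴
  241–249 m: Δρ/Δz = 0.115/8 = 0.014 kg m⁻⁴
  249–256 m: Δρ/Δz = 0.254/7 = 0.036 kg m⁻⁴
The largest gradient is in the 249–256 m interval — the pycnocline.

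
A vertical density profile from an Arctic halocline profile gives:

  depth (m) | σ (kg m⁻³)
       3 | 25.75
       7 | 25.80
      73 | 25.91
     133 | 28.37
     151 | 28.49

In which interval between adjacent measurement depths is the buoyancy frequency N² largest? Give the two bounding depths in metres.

73–133 m

Compute the density gradient over each adjacent pair:
  3–7 m: Δρ/Δz = 0.05/4 = 0.013 kg m⁻⁴
  7–73 m: Δρ/Δz = 0.11/66 = 1.7 × 10⁻³ kg m⁻⁴
  73–133 m: Δρ/Δz = 2.46/60 = 0.041 kg m⁻⁴
  133–151 m: Δρ/Δz = 0.12/18 = 6.7 × 10⁻³ kg m⁻⁴
The largest gradient is in the 73–133 m interval — the pycnocline.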